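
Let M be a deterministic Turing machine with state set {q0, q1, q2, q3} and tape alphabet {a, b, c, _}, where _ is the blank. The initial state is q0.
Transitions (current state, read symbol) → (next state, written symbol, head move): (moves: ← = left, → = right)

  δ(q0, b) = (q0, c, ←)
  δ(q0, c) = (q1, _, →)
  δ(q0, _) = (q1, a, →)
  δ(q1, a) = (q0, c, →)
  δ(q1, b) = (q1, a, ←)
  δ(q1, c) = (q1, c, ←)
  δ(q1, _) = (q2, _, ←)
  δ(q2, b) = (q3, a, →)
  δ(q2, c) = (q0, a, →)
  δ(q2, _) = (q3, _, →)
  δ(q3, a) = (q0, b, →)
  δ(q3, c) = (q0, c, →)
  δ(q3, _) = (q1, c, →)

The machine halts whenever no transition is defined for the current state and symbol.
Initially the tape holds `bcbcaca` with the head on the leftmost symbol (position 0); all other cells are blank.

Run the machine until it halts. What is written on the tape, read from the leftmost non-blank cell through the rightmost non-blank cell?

state=q0 head=0 tape=_[b]cbcaca__   (q0,b)→(q0,c,←)
state=q0 head=-1 tape=[_]ccbcaca__   (q0,_)→(q1,a,→)
state=q1 head=0 tape=a[c]cbcaca__   (q1,c)→(q1,c,←)
state=q1 head=-1 tape=[a]ccbcaca__   (q1,a)→(q0,c,→)
state=q0 head=0 tape=c[c]cbcaca__   (q0,c)→(q1,_,→)
state=q1 head=1 tape=c_[c]bcaca__   (q1,c)→(q1,c,←)
state=q1 head=0 tape=c[_]cbcaca__   (q1,_)→(q2,_,←)
state=q2 head=-1 tape=[c]_cbcaca__   (q2,c)→(q0,a,→)
state=q0 head=0 tape=a[_]cbcaca__   (q0,_)→(q1,a,→)
state=q1 head=1 tape=aa[c]bcaca__   (q1,c)→(q1,c,←)
state=q1 head=0 tape=a[a]cbcaca__   (q1,a)→(q0,c,→)
state=q0 head=1 tape=ac[c]bcaca__   (q0,c)→(q1,_,→)
state=q1 head=2 tape=ac_[b]caca__   (q1,b)→(q1,a,←)
state=q1 head=1 tape=ac[_]acaca__   (q1,_)→(q2,_,←)
state=q2 head=0 tape=a[c]_acaca__   (q2,c)→(q0,a,→)
state=q0 head=1 tape=aa[_]acaca__   (q0,_)→(q1,a,→)
state=q1 head=2 tape=aaa[a]caca__   (q1,a)→(q0,c,→)
state=q0 head=3 tape=aaac[c]aca__   (q0,c)→(q1,_,→)
state=q1 head=4 tape=aaac_[a]ca__   (q1,a)→(q0,c,→)
state=q0 head=5 tape=aaac_c[c]a__   (q0,c)→(q1,_,→)
state=q1 head=6 tape=aaac_c_[a]__   (q1,a)→(q0,c,→)
state=q0 head=7 tape=aaac_c_c[_]_   (q0,_)→(q1,a,→)
state=q1 head=8 tape=aaac_c_ca[_]   (q1,_)→(q2,_,←)
state=q2 head=7 tape=aaac_c_c[a]_
The non-blank tape span at halt is aaac_c_ca.

aaac_c_ca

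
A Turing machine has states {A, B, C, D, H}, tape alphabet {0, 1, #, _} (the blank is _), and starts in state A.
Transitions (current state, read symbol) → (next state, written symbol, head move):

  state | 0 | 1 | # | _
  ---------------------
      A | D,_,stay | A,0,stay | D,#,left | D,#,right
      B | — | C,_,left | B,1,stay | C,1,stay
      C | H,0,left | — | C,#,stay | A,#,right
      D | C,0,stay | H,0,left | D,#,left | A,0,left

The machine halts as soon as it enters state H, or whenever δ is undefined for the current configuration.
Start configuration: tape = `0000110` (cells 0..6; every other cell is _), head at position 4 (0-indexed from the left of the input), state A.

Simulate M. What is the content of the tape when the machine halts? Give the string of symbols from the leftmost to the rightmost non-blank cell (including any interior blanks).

state=A head=4 tape=_0000[1]10   (A,1)→(A,0,stay)
state=A head=4 tape=_0000[0]10   (A,0)→(D,_,stay)
state=D head=4 tape=_0000[_]10   (D,_)→(A,0,left)
state=A head=3 tape=_000[0]010   (A,0)→(D,_,stay)
state=D head=3 tape=_000[_]010   (D,_)→(A,0,left)
state=A head=2 tape=_00[0]0010   (A,0)→(D,_,stay)
state=D head=2 tape=_00[_]0010   (D,_)→(A,0,left)
state=A head=1 tape=_0[0]00010   (A,0)→(D,_,stay)
state=D head=1 tape=_0[_]00010   (D,_)→(A,0,left)
state=A head=0 tape=_[0]000010   (A,0)→(D,_,stay)
state=D head=0 tape=_[_]000010   (D,_)→(A,0,left)
state=A head=-1 tape=[_]0000010   (A,_)→(D,#,right)
state=D head=0 tape=#[0]000010   (D,0)→(C,0,stay)
state=C head=0 tape=#[0]000010   (C,0)→(H,0,left)
state=H head=-1 tape=[#]0000010
The non-blank tape span at halt is #0000010.

#0000010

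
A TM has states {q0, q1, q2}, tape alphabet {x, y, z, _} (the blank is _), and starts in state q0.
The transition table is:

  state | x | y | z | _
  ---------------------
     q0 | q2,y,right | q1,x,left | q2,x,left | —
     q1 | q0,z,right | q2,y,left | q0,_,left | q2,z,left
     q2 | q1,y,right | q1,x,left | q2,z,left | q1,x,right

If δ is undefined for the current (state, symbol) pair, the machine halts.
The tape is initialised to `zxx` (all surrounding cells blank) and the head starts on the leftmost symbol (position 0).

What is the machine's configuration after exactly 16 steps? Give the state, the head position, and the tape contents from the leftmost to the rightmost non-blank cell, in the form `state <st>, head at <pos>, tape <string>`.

q0 | ___[z]xx_   read z → write x, move left, go to q2
q2 | __[_]xxx_   read _ → write x, move right, go to q1
q1 | __x[x]xx_   read x → write z, move right, go to q0
q0 | __xz[x]x_   read x → write y, move right, go to q2
q2 | __xzy[x]_   read x → write y, move right, go to q1
q1 | __xzyy[_]   read _ → write z, move left, go to q2
q2 | __xzy[y]z   read y → write x, move left, go to q1
q1 | __xz[y]xz   read y → write y, move left, go to q2
q2 | __x[z]yxz   read z → write z, move left, go to q2
q2 | __[x]zyxz   read x → write y, move right, go to q1
q1 | __y[z]yxz   read z → write _, move left, go to q0
q0 | __[y]_yxz   read y → write x, move left, go to q1
q1 | _[_]x_yxz   read _ → write z, move left, go to q2
q2 | [_]zx_yxz   read _ → write x, move right, go to q1
q1 | x[z]x_yxz   read z → write _, move left, go to q0
q0 | [x]_x_yxz   read x → write y, move right, go to q2
q2 | y[_]x_yxz
After 16 steps: state q2, head at -2, tape y_x_yxz.

state q2, head at -2, tape y_x_yxz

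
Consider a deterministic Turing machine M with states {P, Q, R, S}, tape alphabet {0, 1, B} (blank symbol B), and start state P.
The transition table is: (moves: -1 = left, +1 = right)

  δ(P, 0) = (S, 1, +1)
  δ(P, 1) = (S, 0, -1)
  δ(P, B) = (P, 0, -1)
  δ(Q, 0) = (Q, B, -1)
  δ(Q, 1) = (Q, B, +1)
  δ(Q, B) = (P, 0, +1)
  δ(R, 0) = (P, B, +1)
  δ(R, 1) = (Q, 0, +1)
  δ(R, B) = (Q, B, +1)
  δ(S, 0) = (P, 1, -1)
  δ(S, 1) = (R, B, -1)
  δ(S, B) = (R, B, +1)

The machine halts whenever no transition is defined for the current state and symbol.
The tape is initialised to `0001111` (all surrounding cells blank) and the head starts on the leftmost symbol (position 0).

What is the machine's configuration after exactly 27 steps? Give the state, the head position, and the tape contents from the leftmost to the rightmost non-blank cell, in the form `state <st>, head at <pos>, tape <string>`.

state Q, head at 5, tape 000B0

state=P head=0 tape=B[0]001111   (P,0)→(S,1,+1)
state=S head=1 tape=B1[0]01111   (S,0)→(P,1,-1)
state=P head=0 tape=B[1]101111   (P,1)→(S,0,-1)
state=S head=-1 tape=[B]0101111   (S,B)→(R,B,+1)
state=R head=0 tape=B[0]101111   (R,0)→(P,B,+1)
state=P head=1 tape=BB[1]01111   (P,1)→(S,0,-1)
state=S head=0 tape=B[B]001111   (S,B)→(R,B,+1)
state=R head=1 tape=BB[0]01111   (R,0)→(P,B,+1)
state=P head=2 tape=BBB[0]1111   (P,0)→(S,1,+1)
state=S head=3 tape=BBB1[1]111   (S,1)→(R,B,-1)
state=R head=2 tape=BBB[1]B111   (R,1)→(Q,0,+1)
state=Q head=3 tape=BBB0[B]111   (Q,B)→(P,0,+1)
state=P head=4 tape=BBB00[1]11   (P,1)→(S,0,-1)
state=S head=3 tape=BBB0[0]011   (S,0)→(P,1,-1)
state=P head=2 tape=BBB[0]1011   (P,0)→(S,1,+1)
state=S head=3 tape=BBB1[1]011   (S,1)→(R,B,-1)
state=R head=2 tape=BBB[1]B011   (R,1)→(Q,0,+1)
state=Q head=3 tape=BBB0[B]011   (Q,B)→(P,0,+1)
state=P head=4 tape=BBB00[0]11   (P,0)→(S,1,+1)
state=S head=5 tape=BBB001[1]1   (S,1)→(R,B,-1)
state=R head=4 tape=BBB00[1]B1   (R,1)→(Q,0,+1)
state=Q head=5 tape=BBB000[B]1   (Q,B)→(P,0,+1)
state=P head=6 tape=BBB0000[1]   (P,1)→(S,0,-1)
state=S head=5 tape=BBB000[0]0   (S,0)→(P,1,-1)
state=P head=4 tape=BBB00[0]10   (P,0)→(S,1,+1)
state=S head=5 tape=BBB001[1]0   (S,1)→(R,B,-1)
state=R head=4 tape=BBB00[1]B0   (R,1)→(Q,0,+1)
state=Q head=5 tape=BBB000[B]0
After 27 steps: state Q, head at 5, tape 000B0.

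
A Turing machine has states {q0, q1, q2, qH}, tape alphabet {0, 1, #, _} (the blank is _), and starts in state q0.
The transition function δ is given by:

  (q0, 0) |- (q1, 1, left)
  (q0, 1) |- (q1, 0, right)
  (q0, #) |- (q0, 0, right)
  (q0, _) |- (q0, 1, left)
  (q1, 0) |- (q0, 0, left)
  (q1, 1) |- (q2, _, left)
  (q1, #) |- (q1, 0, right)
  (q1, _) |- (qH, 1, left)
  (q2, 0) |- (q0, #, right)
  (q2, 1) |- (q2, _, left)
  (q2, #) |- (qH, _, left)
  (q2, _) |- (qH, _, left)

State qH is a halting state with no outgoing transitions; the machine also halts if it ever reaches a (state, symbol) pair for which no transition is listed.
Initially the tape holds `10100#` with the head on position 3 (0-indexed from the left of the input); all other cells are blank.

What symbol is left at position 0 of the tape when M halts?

state=q0 head=3 tape=__101[0]0#   (q0,0)→(q1,1,left)
state=q1 head=2 tape=__10[1]10#   (q1,1)→(q2,_,left)
state=q2 head=1 tape=__1[0]_10#   (q2,0)→(q0,#,right)
state=q0 head=2 tape=__1#[_]10#   (q0,_)→(q0,1,left)
state=q0 head=1 tape=__1[#]110#   (q0,#)→(q0,0,right)
state=q0 head=2 tape=__10[1]10#   (q0,1)→(q1,0,right)
state=q1 head=3 tape=__100[1]0#   (q1,1)→(q2,_,left)
state=q2 head=2 tape=__10[0]_0#   (q2,0)→(q0,#,right)
state=q0 head=3 tape=__10#[_]0#   (q0,_)→(q0,1,left)
state=q0 head=2 tape=__10[#]10#   (q0,#)→(q0,0,right)
state=q0 head=3 tape=__100[1]0#   (q0,1)→(q1,0,right)
state=q1 head=4 tape=__1000[0]#   (q1,0)→(q0,0,left)
state=q0 head=3 tape=__100[0]0#   (q0,0)→(q1,1,left)
state=q1 head=2 tape=__10[0]10#   (q1,0)→(q0,0,left)
state=q0 head=1 tape=__1[0]010#   (q0,0)→(q1,1,left)
state=q1 head=0 tape=__[1]1010#   (q1,1)→(q2,_,left)
state=q2 head=-1 tape=_[_]_1010#   (q2,_)→(qH,_,left)
state=qH head=-2 tape=[_]__1010#
Cell 0 holds _ when M halts.

_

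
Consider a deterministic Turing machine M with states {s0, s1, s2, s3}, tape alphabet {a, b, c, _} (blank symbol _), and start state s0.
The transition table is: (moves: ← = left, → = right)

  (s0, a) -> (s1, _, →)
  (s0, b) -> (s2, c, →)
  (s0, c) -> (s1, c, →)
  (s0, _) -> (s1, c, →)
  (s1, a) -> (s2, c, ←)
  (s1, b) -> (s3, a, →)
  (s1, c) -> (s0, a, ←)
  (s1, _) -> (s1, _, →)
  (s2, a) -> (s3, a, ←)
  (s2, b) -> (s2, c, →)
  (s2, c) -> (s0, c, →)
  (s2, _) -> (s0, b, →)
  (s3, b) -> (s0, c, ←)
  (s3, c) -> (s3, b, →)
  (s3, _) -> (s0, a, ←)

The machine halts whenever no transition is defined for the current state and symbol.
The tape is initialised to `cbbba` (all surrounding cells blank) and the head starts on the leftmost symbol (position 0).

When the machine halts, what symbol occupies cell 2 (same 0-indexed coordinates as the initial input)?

c

s0 | [c]bbba   read c → write c, move →, go to s1
s1 | c[b]bba   read b → write a, move →, go to s3
s3 | ca[b]ba   read b → write c, move ←, go to s0
s0 | c[a]cba   read a → write _, move →, go to s1
s1 | c_[c]ba   read c → write a, move ←, go to s0
s0 | c[_]aba   read _ → write c, move →, go to s1
s1 | cc[a]ba   read a → write c, move ←, go to s2
s2 | c[c]cba   read c → write c, move →, go to s0
s0 | cc[c]ba   read c → write c, move →, go to s1
s1 | ccc[b]a   read b → write a, move →, go to s3
s3 | ccca[a]
Cell 2 holds c when M halts.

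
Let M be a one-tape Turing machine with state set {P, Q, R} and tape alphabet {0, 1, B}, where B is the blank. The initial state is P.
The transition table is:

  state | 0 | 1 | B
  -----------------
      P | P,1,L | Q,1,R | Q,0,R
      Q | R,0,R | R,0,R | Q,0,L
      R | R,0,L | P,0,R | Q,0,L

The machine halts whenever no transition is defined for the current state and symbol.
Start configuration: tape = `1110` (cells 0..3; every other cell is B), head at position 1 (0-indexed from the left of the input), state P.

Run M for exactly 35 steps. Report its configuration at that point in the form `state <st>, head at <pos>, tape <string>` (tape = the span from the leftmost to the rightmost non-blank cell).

state=P head=1 tape=BB1[1]10B   (P,1)→(Q,1,R)
state=Q head=2 tape=BB11[1]0B   (Q,1)→(R,0,R)
state=R head=3 tape=BB110[0]B   (R,0)→(R,0,L)
state=R head=2 tape=BB11[0]0B   (R,0)→(R,0,L)
state=R head=1 tape=BB1[1]00B   (R,1)→(P,0,R)
state=P head=2 tape=BB10[0]0B   (P,0)→(P,1,L)
state=P head=1 tape=BB1[0]10B   (P,0)→(P,1,L)
state=P head=0 tape=BB[1]110B   (P,1)→(Q,1,R)
state=Q head=1 tape=BB1[1]10B   (Q,1)→(R,0,R)
state=R head=2 tape=BB10[1]0B   (R,1)→(P,0,R)
state=P head=3 tape=BB100[0]B   (P,0)→(P,1,L)
state=P head=2 tape=BB10[0]1B   (P,0)→(P,1,L)
state=P head=1 tape=BB1[0]11B   (P,0)→(P,1,L)
state=P head=0 tape=BB[1]111B   (P,1)→(Q,1,R)
state=Q head=1 tape=BB1[1]11B   (Q,1)→(R,0,R)
state=R head=2 tape=BB10[1]1B   (R,1)→(P,0,R)
state=P head=3 tape=BB100[1]B   (P,1)→(Q,1,R)
state=Q head=4 tape=BB1001[B]   (Q,B)→(Q,0,L)
state=Q head=3 tape=BB100[1]0   (Q,1)→(R,0,R)
state=R head=4 tape=BB1000[0]   (R,0)→(R,0,L)
state=R head=3 tape=BB100[0]0   (R,0)→(R,0,L)
state=R head=2 tape=BB10[0]00   (R,0)→(R,0,L)
state=R head=1 tape=BB1[0]000   (R,0)→(R,0,L)
state=R head=0 tape=BB[1]0000   (R,1)→(P,0,R)
state=P head=1 tape=BB0[0]000   (P,0)→(P,1,L)
state=P head=0 tape=BB[0]1000   (P,0)→(P,1,L)
state=P head=-1 tape=B[B]11000   (P,B)→(Q,0,R)
state=Q head=0 tape=B0[1]1000   (Q,1)→(R,0,R)
state=R head=1 tape=B00[1]000   (R,1)→(P,0,R)
state=P head=2 tape=B000[0]00   (P,0)→(P,1,L)
state=P head=1 tape=B00[0]100   (P,0)→(P,1,L)
state=P head=0 tape=B0[0]1100   (P,0)→(P,1,L)
state=P head=-1 tape=B[0]11100   (P,0)→(P,1,L)
state=P head=-2 tape=[B]111100   (P,B)→(Q,0,R)
state=Q head=-1 tape=0[1]11100   (Q,1)→(R,0,R)
state=R head=0 tape=00[1]1100
After 35 steps: state R, head at 0, tape 0011100.

state R, head at 0, tape 0011100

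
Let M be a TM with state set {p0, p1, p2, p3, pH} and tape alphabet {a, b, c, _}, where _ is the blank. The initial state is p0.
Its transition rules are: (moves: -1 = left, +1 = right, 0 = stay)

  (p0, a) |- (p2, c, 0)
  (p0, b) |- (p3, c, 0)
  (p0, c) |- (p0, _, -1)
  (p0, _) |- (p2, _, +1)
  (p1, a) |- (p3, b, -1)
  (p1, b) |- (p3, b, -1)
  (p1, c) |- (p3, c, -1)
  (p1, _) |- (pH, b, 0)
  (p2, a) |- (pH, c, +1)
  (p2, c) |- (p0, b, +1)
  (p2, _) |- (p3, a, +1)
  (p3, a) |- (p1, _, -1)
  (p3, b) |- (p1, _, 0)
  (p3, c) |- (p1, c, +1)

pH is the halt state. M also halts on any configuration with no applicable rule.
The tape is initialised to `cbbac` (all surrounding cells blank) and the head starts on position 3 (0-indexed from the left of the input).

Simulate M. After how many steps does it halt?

state=p0 head=3 tape=cbb[a]c   (p0,a)→(p2,c,0)
state=p2 head=3 tape=cbb[c]c   (p2,c)→(p0,b,+1)
state=p0 head=4 tape=cbbb[c]   (p0,c)→(p0,_,-1)
state=p0 head=3 tape=cbb[b]_   (p0,b)→(p3,c,0)
state=p3 head=3 tape=cbb[c]_   (p3,c)→(p1,c,+1)
state=p1 head=4 tape=cbbc[_]   (p1,_)→(pH,b,0)
state=pH head=4 tape=cbbc[b]
M halts after 6 transitions.

6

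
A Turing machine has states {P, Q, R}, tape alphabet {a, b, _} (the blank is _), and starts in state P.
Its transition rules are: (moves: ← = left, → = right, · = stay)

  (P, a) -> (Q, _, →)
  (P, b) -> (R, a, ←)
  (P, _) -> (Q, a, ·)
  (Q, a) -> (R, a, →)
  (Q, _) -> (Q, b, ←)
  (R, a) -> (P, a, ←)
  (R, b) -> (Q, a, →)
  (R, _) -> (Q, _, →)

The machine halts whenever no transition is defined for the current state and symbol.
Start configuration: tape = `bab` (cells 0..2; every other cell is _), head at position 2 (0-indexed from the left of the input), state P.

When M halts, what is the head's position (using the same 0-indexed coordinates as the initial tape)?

4

P | _ba[b]__   read b → write a, move ←, go to R
R | _b[a]a__   read a → write a, move ←, go to P
P | _[b]aa__   read b → write a, move ←, go to R
R | [_]aaa__   read _ → write _, move →, go to Q
Q | _[a]aa__   read a → write a, move →, go to R
R | _a[a]a__   read a → write a, move ←, go to P
P | _[a]aa__   read a → write _, move →, go to Q
Q | __[a]a__   read a → write a, move →, go to R
R | __a[a]__   read a → write a, move ←, go to P
P | __[a]a__   read a → write _, move →, go to Q
Q | ___[a]__   read a → write a, move →, go to R
R | ___a[_]_   read _ → write _, move →, go to Q
Q | ___a_[_]   read _ → write b, move ←, go to Q
Q | ___a[_]b   read _ → write b, move ←, go to Q
Q | ___[a]bb   read a → write a, move →, go to R
R | ___a[b]b   read b → write a, move →, go to Q
Q | ___aa[b]
At halt the head is at cell 4.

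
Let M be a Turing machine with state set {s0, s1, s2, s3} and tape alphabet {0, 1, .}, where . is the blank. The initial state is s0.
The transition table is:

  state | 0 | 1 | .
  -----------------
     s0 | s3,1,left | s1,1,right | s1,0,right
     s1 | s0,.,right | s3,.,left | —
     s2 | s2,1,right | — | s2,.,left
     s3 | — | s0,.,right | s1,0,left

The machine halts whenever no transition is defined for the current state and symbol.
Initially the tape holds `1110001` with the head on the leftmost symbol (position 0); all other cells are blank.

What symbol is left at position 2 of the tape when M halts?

state=s0 head=0 tape=[1]110001   (s0,1)→(s1,1,right)
state=s1 head=1 tape=1[1]10001   (s1,1)→(s3,.,left)
state=s3 head=0 tape=[1].10001   (s3,1)→(s0,.,right)
state=s0 head=1 tape=.[.]10001   (s0,.)→(s1,0,right)
state=s1 head=2 tape=.0[1]0001   (s1,1)→(s3,.,left)
state=s3 head=1 tape=.[0].0001
Cell 2 holds . when M halts.

.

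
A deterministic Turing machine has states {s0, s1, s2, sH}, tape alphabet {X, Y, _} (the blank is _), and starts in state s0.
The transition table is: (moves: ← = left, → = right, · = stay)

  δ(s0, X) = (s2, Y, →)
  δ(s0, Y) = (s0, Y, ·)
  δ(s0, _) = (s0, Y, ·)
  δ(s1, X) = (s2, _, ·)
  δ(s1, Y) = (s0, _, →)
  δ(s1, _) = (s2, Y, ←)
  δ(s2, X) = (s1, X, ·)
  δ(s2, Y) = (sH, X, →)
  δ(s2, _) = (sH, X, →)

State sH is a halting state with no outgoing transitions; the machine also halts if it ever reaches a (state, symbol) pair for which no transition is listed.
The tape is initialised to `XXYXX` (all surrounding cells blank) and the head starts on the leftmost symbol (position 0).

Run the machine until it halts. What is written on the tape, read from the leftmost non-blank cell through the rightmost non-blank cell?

YXYXX

s0 | [X]XYXX   read X → write Y, move →, go to s2
s2 | Y[X]YXX   read X → write X, move ·, go to s1
s1 | Y[X]YXX   read X → write _, move ·, go to s2
s2 | Y[_]YXX   read _ → write X, move →, go to sH
sH | YX[Y]XX
The non-blank tape span at halt is YXYXX.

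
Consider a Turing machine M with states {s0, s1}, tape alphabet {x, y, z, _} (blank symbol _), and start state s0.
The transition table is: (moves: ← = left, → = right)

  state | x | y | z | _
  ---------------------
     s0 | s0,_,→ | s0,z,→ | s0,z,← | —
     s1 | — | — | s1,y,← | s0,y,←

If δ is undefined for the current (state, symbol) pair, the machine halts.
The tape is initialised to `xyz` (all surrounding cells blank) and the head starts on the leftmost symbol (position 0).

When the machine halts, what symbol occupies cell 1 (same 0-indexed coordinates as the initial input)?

z

state=s0 head=0 tape=[x]yz   (s0,x)→(s0,_,→)
state=s0 head=1 tape=_[y]z   (s0,y)→(s0,z,→)
state=s0 head=2 tape=_z[z]   (s0,z)→(s0,z,←)
state=s0 head=1 tape=_[z]z   (s0,z)→(s0,z,←)
state=s0 head=0 tape=[_]zz
Cell 1 holds z when M halts.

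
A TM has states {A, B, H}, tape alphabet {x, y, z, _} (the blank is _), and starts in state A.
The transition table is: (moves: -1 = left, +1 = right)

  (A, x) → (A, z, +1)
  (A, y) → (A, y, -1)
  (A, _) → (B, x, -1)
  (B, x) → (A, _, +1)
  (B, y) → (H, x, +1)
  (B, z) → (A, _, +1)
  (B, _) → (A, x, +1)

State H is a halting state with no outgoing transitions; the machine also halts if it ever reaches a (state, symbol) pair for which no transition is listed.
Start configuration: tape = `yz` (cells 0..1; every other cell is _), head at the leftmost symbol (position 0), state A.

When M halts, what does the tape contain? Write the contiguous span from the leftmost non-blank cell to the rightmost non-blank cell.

xzyz

state=A head=0 tape=__[y]z   (A,y)→(A,y,-1)
state=A head=-1 tape=_[_]yz   (A,_)→(B,x,-1)
state=B head=-2 tape=[_]xyz   (B,_)→(A,x,+1)
state=A head=-1 tape=x[x]yz   (A,x)→(A,z,+1)
state=A head=0 tape=xz[y]z   (A,y)→(A,y,-1)
state=A head=-1 tape=x[z]yz
The non-blank tape span at halt is xzyz.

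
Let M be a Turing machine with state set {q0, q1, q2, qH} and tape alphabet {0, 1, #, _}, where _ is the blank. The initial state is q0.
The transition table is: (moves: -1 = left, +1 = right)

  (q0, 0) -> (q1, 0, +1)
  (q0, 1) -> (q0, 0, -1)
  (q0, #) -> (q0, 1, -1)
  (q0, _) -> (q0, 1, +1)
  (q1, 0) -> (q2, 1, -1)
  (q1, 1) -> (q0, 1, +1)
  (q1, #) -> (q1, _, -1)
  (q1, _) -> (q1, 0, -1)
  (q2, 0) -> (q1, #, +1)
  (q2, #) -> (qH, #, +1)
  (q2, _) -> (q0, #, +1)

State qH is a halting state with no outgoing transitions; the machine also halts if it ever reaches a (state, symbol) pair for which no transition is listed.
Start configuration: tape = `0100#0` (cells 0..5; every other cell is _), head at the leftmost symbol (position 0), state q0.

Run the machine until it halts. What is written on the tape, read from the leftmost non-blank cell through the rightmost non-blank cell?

state=q0 head=0 tape=__[0]100#0_   (q0,0)→(q1,0,+1)
state=q1 head=1 tape=__0[1]00#0_   (q1,1)→(q0,1,+1)
state=q0 head=2 tape=__01[0]0#0_   (q0,0)→(q1,0,+1)
state=q1 head=3 tape=__010[0]#0_   (q1,0)→(q2,1,-1)
state=q2 head=2 tape=__01[0]1#0_   (q2,0)→(q1,#,+1)
state=q1 head=3 tape=__01#[1]#0_   (q1,1)→(q0,1,+1)
state=q0 head=4 tape=__01#1[#]0_   (q0,#)→(q0,1,-1)
state=q0 head=3 tape=__01#[1]10_   (q0,1)→(q0,0,-1)
state=q0 head=2 tape=__01[#]010_   (q0,#)→(q0,1,-1)
state=q0 head=1 tape=__0[1]1010_   (q0,1)→(q0,0,-1)
state=q0 head=0 tape=__[0]01010_   (q0,0)→(q1,0,+1)
state=q1 head=1 tape=__0[0]1010_   (q1,0)→(q2,1,-1)
state=q2 head=0 tape=__[0]11010_   (q2,0)→(q1,#,+1)
state=q1 head=1 tape=__#[1]1010_   (q1,1)→(q0,1,+1)
state=q0 head=2 tape=__#1[1]010_   (q0,1)→(q0,0,-1)
state=q0 head=1 tape=__#[1]0010_   (q0,1)→(q0,0,-1)
state=q0 head=0 tape=__[#]00010_   (q0,#)→(q0,1,-1)
state=q0 head=-1 tape=_[_]100010_   (q0,_)→(q0,1,+1)
state=q0 head=0 tape=_1[1]00010_   (q0,1)→(q0,0,-1)
state=q0 head=-1 tape=_[1]000010_   (q0,1)→(q0,0,-1)
state=q0 head=-2 tape=[_]0000010_   (q0,_)→(q0,1,+1)
state=q0 head=-1 tape=1[0]000010_   (q0,0)→(q1,0,+1)
state=q1 head=0 tape=10[0]00010_   (q1,0)→(q2,1,-1)
state=q2 head=-1 tape=1[0]100010_   (q2,0)→(q1,#,+1)
state=q1 head=0 tape=1#[1]00010_   (q1,1)→(q0,1,+1)
state=q0 head=1 tape=1#1[0]0010_   (q0,0)→(q1,0,+1)
state=q1 head=2 tape=1#10[0]010_   (q1,0)→(q2,1,-1)
state=q2 head=1 tape=1#1[0]1010_   (q2,0)→(q1,#,+1)
state=q1 head=2 tape=1#1#[1]010_   (q1,1)→(q0,1,+1)
state=q0 head=3 tape=1#1#1[0]10_   (q0,0)→(q1,0,+1)
state=q1 head=4 tape=1#1#10[1]0_   (q1,1)→(q0,1,+1)
state=q0 head=5 tape=1#1#101[0]_   (q0,0)→(q1,0,+1)
state=q1 head=6 tape=1#1#1010[_]   (q1,_)→(q1,0,-1)
state=q1 head=5 tape=1#1#101[0]0   (q1,0)→(q2,1,-1)
state=q2 head=4 tape=1#1#10[1]10
The non-blank tape span at halt is 1#1#10110.

1#1#10110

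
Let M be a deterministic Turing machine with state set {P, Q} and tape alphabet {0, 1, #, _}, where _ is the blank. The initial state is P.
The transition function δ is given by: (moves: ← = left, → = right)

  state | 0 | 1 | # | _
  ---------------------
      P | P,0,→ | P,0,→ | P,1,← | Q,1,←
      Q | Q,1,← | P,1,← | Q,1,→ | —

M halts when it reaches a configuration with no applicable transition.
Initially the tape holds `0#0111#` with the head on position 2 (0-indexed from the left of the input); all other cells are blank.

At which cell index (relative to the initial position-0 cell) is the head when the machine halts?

-1

P | _0#[0]111#__   read 0 → write 0, move →, go to P
P | _0#0[1]11#__   read 1 → write 0, move →, go to P
P | _0#00[1]1#__   read 1 → write 0, move →, go to P
P | _0#000[1]#__   read 1 → write 0, move →, go to P
P | _0#0000[#]__   read # → write 1, move ←, go to P
P | _0#000[0]1__   read 0 → write 0, move →, go to P
P | _0#0000[1]__   read 1 → write 0, move →, go to P
P | _0#00000[_]_   read _ → write 1, move ←, go to Q
Q | _0#0000[0]1_   read 0 → write 1, move ←, go to Q
Q | _0#000[0]11_   read 0 → write 1, move ←, go to Q
Q | _0#00[0]111_   read 0 → write 1, move ←, go to Q
Q | _0#0[0]1111_   read 0 → write 1, move ←, go to Q
Q | _0#[0]11111_   read 0 → write 1, move ←, go to Q
Q | _0[#]111111_   read # → write 1, move →, go to Q
Q | _01[1]11111_   read 1 → write 1, move ←, go to P
P | _0[1]111111_   read 1 → write 0, move →, go to P
P | _00[1]11111_   read 1 → write 0, move →, go to P
P | _000[1]1111_   read 1 → write 0, move →, go to P
P | _0000[1]111_   read 1 → write 0, move →, go to P
P | _00000[1]11_   read 1 → write 0, move →, go to P
P | _000000[1]1_   read 1 → write 0, move →, go to P
P | _0000000[1]_   read 1 → write 0, move →, go to P
P | _00000000[_]   read _ → write 1, move ←, go to Q
Q | _0000000[0]1   read 0 → write 1, move ←, go to Q
Q | _000000[0]11   read 0 → write 1, move ←, go to Q
Q | _00000[0]111   read 0 → write 1, move ←, go to Q
Q | _0000[0]1111   read 0 → write 1, move ←, go to Q
Q | _000[0]11111   read 0 → write 1, move ←, go to Q
Q | _00[0]111111   read 0 → write 1, move ←, go to Q
Q | _0[0]1111111   read 0 → write 1, move ←, go to Q
Q | _[0]11111111   read 0 → write 1, move ←, go to Q
Q | [_]111111111
At halt the head is at cell -1.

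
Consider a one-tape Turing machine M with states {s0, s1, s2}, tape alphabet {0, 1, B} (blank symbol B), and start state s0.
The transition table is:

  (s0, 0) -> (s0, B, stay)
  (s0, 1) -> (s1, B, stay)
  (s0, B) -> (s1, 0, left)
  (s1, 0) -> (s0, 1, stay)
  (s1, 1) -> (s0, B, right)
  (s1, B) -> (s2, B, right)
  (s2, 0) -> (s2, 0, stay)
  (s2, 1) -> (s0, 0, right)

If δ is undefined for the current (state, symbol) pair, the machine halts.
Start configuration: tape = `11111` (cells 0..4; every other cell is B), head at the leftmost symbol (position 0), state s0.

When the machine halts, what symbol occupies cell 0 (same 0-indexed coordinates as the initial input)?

B

state=s0 head=0 tape=[1]1111B   (s0,1)→(s1,B,stay)
state=s1 head=0 tape=[B]1111B   (s1,B)→(s2,B,right)
state=s2 head=1 tape=B[1]111B   (s2,1)→(s0,0,right)
state=s0 head=2 tape=B0[1]11B   (s0,1)→(s1,B,stay)
state=s1 head=2 tape=B0[B]11B   (s1,B)→(s2,B,right)
state=s2 head=3 tape=B0B[1]1B   (s2,1)→(s0,0,right)
state=s0 head=4 tape=B0B0[1]B   (s0,1)→(s1,B,stay)
state=s1 head=4 tape=B0B0[B]B   (s1,B)→(s2,B,right)
state=s2 head=5 tape=B0B0B[B]
Cell 0 holds B when M halts.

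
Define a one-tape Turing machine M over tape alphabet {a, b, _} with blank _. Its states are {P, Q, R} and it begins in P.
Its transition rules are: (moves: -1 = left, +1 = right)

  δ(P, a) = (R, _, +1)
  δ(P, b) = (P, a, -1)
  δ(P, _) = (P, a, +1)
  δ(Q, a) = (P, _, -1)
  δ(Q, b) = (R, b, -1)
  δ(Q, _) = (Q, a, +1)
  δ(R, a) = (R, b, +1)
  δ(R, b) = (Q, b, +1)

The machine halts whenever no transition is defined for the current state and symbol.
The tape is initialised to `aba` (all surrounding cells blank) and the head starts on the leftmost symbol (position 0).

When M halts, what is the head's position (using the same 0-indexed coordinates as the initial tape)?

state=P head=0 tape=[a]ba   (P,a)→(R,_,+1)
state=R head=1 tape=_[b]a   (R,b)→(Q,b,+1)
state=Q head=2 tape=_b[a]   (Q,a)→(P,_,-1)
state=P head=1 tape=_[b]_   (P,b)→(P,a,-1)
state=P head=0 tape=[_]a_   (P,_)→(P,a,+1)
state=P head=1 tape=a[a]_   (P,a)→(R,_,+1)
state=R head=2 tape=a_[_]
At halt the head is at cell 2.

2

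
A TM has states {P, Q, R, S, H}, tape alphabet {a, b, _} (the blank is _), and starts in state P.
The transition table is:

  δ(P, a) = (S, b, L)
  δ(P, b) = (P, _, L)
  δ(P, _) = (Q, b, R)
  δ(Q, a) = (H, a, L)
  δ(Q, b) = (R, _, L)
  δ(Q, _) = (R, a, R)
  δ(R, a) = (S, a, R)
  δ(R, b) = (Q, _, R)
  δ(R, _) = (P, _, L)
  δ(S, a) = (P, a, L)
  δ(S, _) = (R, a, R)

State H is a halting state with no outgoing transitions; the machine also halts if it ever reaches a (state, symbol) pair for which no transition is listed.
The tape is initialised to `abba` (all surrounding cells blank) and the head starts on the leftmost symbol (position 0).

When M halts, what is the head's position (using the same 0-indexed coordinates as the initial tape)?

state=P head=0 tape=__[a]bba   (P,a)→(S,b,L)
state=S head=-1 tape=_[_]bbba   (S,_)→(R,a,R)
state=R head=0 tape=_a[b]bba   (R,b)→(Q,_,R)
state=Q head=1 tape=_a_[b]ba   (Q,b)→(R,_,L)
state=R head=0 tape=_a[_]_ba   (R,_)→(P,_,L)
state=P head=-1 tape=_[a]__ba   (P,a)→(S,b,L)
state=S head=-2 tape=[_]b__ba   (S,_)→(R,a,R)
state=R head=-1 tape=a[b]__ba   (R,b)→(Q,_,R)
state=Q head=0 tape=a_[_]_ba   (Q,_)→(R,a,R)
state=R head=1 tape=a_a[_]ba   (R,_)→(P,_,L)
state=P head=0 tape=a_[a]_ba   (P,a)→(S,b,L)
state=S head=-1 tape=a[_]b_ba   (S,_)→(R,a,R)
state=R head=0 tape=aa[b]_ba   (R,b)→(Q,_,R)
state=Q head=1 tape=aa_[_]ba   (Q,_)→(R,a,R)
state=R head=2 tape=aa_a[b]a   (R,b)→(Q,_,R)
state=Q head=3 tape=aa_a_[a]   (Q,a)→(H,a,L)
state=H head=2 tape=aa_a[_]a
At halt the head is at cell 2.

2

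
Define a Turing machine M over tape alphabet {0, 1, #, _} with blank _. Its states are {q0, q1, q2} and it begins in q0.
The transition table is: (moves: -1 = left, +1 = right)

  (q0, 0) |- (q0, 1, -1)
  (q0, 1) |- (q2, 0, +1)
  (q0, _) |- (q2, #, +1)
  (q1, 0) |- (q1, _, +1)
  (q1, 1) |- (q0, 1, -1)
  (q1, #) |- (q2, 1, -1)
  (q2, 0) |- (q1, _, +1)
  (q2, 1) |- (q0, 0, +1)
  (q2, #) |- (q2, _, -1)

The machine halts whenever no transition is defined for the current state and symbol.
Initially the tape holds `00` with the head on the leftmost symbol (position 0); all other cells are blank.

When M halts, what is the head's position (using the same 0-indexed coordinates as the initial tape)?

-1

state=q0 head=0 tape=_[0]0   (q0,0)→(q0,1,-1)
state=q0 head=-1 tape=[_]10   (q0,_)→(q2,#,+1)
state=q2 head=0 tape=#[1]0   (q2,1)→(q0,0,+1)
state=q0 head=1 tape=#0[0]   (q0,0)→(q0,1,-1)
state=q0 head=0 tape=#[0]1   (q0,0)→(q0,1,-1)
state=q0 head=-1 tape=[#]11
At halt the head is at cell -1.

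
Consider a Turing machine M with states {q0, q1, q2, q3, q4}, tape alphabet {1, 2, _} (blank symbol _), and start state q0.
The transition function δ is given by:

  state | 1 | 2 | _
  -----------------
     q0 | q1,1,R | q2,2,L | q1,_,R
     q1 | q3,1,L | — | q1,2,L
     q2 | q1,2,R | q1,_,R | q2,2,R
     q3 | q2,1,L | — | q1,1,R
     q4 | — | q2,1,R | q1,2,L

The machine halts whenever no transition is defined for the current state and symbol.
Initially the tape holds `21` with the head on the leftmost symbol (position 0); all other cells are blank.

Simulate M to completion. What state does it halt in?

state=q0 head=0 tape=__[2]1   (q0,2)→(q2,2,L)
state=q2 head=-1 tape=_[_]21   (q2,_)→(q2,2,R)
state=q2 head=0 tape=_2[2]1   (q2,2)→(q1,_,R)
state=q1 head=1 tape=_2_[1]   (q1,1)→(q3,1,L)
state=q3 head=0 tape=_2[_]1   (q3,_)→(q1,1,R)
state=q1 head=1 tape=_21[1]   (q1,1)→(q3,1,L)
state=q3 head=0 tape=_2[1]1   (q3,1)→(q2,1,L)
state=q2 head=-1 tape=_[2]11   (q2,2)→(q1,_,R)
state=q1 head=0 tape=__[1]1   (q1,1)→(q3,1,L)
state=q3 head=-1 tape=_[_]11   (q3,_)→(q1,1,R)
state=q1 head=0 tape=_1[1]1   (q1,1)→(q3,1,L)
state=q3 head=-1 tape=_[1]11   (q3,1)→(q2,1,L)
state=q2 head=-2 tape=[_]111   (q2,_)→(q2,2,R)
state=q2 head=-1 tape=2[1]11   (q2,1)→(q1,2,R)
state=q1 head=0 tape=22[1]1   (q1,1)→(q3,1,L)
state=q3 head=-1 tape=2[2]11
No transition is defined for (q3, 2); M halts in state q3.

q3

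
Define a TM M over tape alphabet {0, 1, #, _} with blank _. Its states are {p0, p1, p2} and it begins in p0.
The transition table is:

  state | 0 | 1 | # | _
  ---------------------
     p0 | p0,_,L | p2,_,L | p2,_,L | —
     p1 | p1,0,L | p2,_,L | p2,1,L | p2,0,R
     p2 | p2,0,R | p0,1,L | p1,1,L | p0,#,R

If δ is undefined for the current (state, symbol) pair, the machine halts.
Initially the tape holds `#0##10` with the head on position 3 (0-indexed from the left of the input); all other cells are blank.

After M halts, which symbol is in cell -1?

1

p0 | ___#0#[#]10   read # → write _, move L, go to p2
p2 | ___#0[#]_10   read # → write 1, move L, go to p1
p1 | ___#[0]1_10   read 0 → write 0, move L, go to p1
p1 | ___[#]01_10   read # → write 1, move L, go to p2
p2 | __[_]101_10   read _ → write #, move R, go to p0
p0 | __#[1]01_10   read 1 → write _, move L, go to p2
p2 | __[#]_01_10   read # → write 1, move L, go to p1
p1 | _[_]1_01_10   read _ → write 0, move R, go to p2
p2 | _0[1]_01_10   read 1 → write 1, move L, go to p0
p0 | _[0]1_01_10   read 0 → write _, move L, go to p0
p0 | [_]_1_01_10
Cell -1 holds 1 when M halts.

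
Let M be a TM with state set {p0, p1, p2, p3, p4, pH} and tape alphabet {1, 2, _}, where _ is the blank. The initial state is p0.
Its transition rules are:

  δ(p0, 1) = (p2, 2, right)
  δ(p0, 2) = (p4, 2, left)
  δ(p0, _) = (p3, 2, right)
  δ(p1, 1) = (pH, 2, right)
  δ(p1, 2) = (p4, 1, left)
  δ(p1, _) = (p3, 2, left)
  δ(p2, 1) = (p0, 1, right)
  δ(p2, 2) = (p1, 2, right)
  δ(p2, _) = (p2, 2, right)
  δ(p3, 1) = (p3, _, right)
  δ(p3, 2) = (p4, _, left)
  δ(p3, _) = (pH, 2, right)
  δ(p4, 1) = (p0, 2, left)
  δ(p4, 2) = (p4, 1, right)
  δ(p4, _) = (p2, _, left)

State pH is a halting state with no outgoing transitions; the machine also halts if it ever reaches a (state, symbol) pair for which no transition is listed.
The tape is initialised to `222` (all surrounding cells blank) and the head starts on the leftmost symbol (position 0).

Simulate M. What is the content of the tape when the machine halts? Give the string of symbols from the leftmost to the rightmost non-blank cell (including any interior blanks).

state=p0 head=0 tape=__[2]22___   (p0,2)→(p4,2,left)
state=p4 head=-1 tape=_[_]222___   (p4,_)→(p2,_,left)
state=p2 head=-2 tape=[_]_222___   (p2,_)→(p2,2,right)
state=p2 head=-1 tape=2[_]222___   (p2,_)→(p2,2,right)
state=p2 head=0 tape=22[2]22___   (p2,2)→(p1,2,right)
state=p1 head=1 tape=222[2]2___   (p1,2)→(p4,1,left)
state=p4 head=0 tape=22[2]12___   (p4,2)→(p4,1,right)
state=p4 head=1 tape=221[1]2___   (p4,1)→(p0,2,left)
state=p0 head=0 tape=22[1]22___   (p0,1)→(p2,2,right)
state=p2 head=1 tape=222[2]2___   (p2,2)→(p1,2,right)
state=p1 head=2 tape=2222[2]___   (p1,2)→(p4,1,left)
state=p4 head=1 tape=222[2]1___   (p4,2)→(p4,1,right)
state=p4 head=2 tape=2221[1]___   (p4,1)→(p0,2,left)
state=p0 head=1 tape=222[1]2___   (p0,1)→(p2,2,right)
state=p2 head=2 tape=2222[2]___   (p2,2)→(p1,2,right)
state=p1 head=3 tape=22222[_]__   (p1,_)→(p3,2,left)
state=p3 head=2 tape=2222[2]2__   (p3,2)→(p4,_,left)
state=p4 head=1 tape=222[2]_2__   (p4,2)→(p4,1,right)
state=p4 head=2 tape=2221[_]2__   (p4,_)→(p2,_,left)
state=p2 head=1 tape=222[1]_2__   (p2,1)→(p0,1,right)
state=p0 head=2 tape=2221[_]2__   (p0,_)→(p3,2,right)
state=p3 head=3 tape=22212[2]__   (p3,2)→(p4,_,left)
state=p4 head=2 tape=2221[2]___   (p4,2)→(p4,1,right)
state=p4 head=3 tape=22211[_]__   (p4,_)→(p2,_,left)
state=p2 head=2 tape=2221[1]___   (p2,1)→(p0,1,right)
state=p0 head=3 tape=22211[_]__   (p0,_)→(p3,2,right)
state=p3 head=4 tape=222112[_]_   (p3,_)→(pH,2,right)
state=pH head=5 tape=2221122[_]
The non-blank tape span at halt is 2221122.

2221122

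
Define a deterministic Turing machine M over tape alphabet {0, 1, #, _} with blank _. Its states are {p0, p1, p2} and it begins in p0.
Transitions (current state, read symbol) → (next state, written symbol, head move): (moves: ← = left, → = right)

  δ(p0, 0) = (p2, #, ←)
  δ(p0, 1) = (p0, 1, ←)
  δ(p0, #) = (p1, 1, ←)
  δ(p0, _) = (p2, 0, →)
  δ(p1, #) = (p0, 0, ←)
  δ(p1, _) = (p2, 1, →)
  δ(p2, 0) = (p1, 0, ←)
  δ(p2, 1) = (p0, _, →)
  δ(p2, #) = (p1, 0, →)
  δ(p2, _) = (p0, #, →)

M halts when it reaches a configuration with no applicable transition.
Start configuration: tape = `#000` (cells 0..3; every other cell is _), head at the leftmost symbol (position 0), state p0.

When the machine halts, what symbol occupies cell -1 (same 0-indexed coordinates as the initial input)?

state=p0 head=0 tape=____[#]000   (p0,#)→(p1,1,←)
state=p1 head=-1 tape=___[_]1000   (p1,_)→(p2,1,→)
state=p2 head=0 tape=___1[1]000   (p2,1)→(p0,_,→)
state=p0 head=1 tape=___1_[0]00   (p0,0)→(p2,#,←)
state=p2 head=0 tape=___1[_]#00   (p2,_)→(p0,#,→)
state=p0 head=1 tape=___1#[#]00   (p0,#)→(p1,1,←)
state=p1 head=0 tape=___1[#]100   (p1,#)→(p0,0,←)
state=p0 head=-1 tape=___[1]0100   (p0,1)→(p0,1,←)
state=p0 head=-2 tape=__[_]10100   (p0,_)→(p2,0,→)
state=p2 head=-1 tape=__0[1]0100   (p2,1)→(p0,_,→)
state=p0 head=0 tape=__0_[0]100   (p0,0)→(p2,#,←)
state=p2 head=-1 tape=__0[_]#100   (p2,_)→(p0,#,→)
state=p0 head=0 tape=__0#[#]100   (p0,#)→(p1,1,←)
state=p1 head=-1 tape=__0[#]1100   (p1,#)→(p0,0,←)
state=p0 head=-2 tape=__[0]01100   (p0,0)→(p2,#,←)
state=p2 head=-3 tape=_[_]#01100   (p2,_)→(p0,#,→)
state=p0 head=-2 tape=_#[#]01100   (p0,#)→(p1,1,←)
state=p1 head=-3 tape=_[#]101100   (p1,#)→(p0,0,←)
state=p0 head=-4 tape=[_]0101100   (p0,_)→(p2,0,→)
state=p2 head=-3 tape=0[0]101100   (p2,0)→(p1,0,←)
state=p1 head=-4 tape=[0]0101100
Cell -1 holds 0 when M halts.

0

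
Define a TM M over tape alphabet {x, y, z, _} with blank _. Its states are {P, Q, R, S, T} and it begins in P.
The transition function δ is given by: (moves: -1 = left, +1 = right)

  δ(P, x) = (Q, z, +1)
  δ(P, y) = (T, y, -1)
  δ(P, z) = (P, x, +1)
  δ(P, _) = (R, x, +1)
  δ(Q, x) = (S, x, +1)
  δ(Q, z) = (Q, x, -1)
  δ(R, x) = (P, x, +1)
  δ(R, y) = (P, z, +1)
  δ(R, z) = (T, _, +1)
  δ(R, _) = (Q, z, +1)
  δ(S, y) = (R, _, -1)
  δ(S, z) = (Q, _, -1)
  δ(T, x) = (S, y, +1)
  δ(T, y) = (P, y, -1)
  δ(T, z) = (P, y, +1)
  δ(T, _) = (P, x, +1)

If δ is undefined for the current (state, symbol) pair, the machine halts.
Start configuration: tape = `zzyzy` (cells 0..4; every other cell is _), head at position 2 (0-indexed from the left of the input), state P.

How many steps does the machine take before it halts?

P | zz[y]zy__   read y → write y, move -1, go to T
T | z[z]yzy__   read z → write y, move +1, go to P
P | zy[y]zy__   read y → write y, move -1, go to T
T | z[y]yzy__   read y → write y, move -1, go to P
P | [z]yyzy__   read z → write x, move +1, go to P
P | x[y]yzy__   read y → write y, move -1, go to T
T | [x]yyzy__   read x → write y, move +1, go to S
S | y[y]yzy__   read y → write _, move -1, go to R
R | [y]_yzy__   read y → write z, move +1, go to P
P | z[_]yzy__   read _ → write x, move +1, go to R
R | zx[y]zy__   read y → write z, move +1, go to P
P | zxz[z]y__   read z → write x, move +1, go to P
P | zxzx[y]__   read y → write y, move -1, go to T
T | zxz[x]y__   read x → write y, move +1, go to S
S | zxzy[y]__   read y → write _, move -1, go to R
R | zxz[y]___   read y → write z, move +1, go to P
P | zxzz[_]__   read _ → write x, move +1, go to R
R | zxzzx[_]_   read _ → write z, move +1, go to Q
Q | zxzzxz[_]
M halts after 18 transitions.

18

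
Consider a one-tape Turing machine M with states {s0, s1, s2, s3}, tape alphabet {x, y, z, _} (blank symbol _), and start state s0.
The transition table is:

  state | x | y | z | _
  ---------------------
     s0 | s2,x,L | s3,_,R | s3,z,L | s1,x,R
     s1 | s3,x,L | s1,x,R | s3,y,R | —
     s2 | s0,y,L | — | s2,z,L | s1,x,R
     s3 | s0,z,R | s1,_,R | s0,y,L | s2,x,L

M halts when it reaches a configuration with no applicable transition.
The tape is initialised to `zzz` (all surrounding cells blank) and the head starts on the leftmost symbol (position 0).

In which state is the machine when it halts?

s0 | ___[z]zz_   read z → write z, move L, go to s3
s3 | __[_]zzz_   read _ → write x, move L, go to s2
s2 | _[_]xzzz_   read _ → write x, move R, go to s1
s1 | _x[x]zzz_   read x → write x, move L, go to s3
s3 | _[x]xzzz_   read x → write z, move R, go to s0
s0 | _z[x]zzz_   read x → write x, move L, go to s2
s2 | _[z]xzzz_   read z → write z, move L, go to s2
s2 | [_]zxzzz_   read _ → write x, move R, go to s1
s1 | x[z]xzzz_   read z → write y, move R, go to s3
s3 | xy[x]zzz_   read x → write z, move R, go to s0
s0 | xyz[z]zz_   read z → write z, move L, go to s3
s3 | xy[z]zzz_   read z → write y, move L, go to s0
s0 | x[y]yzzz_   read y → write _, move R, go to s3
s3 | x_[y]zzz_   read y → write _, move R, go to s1
s1 | x__[z]zz_   read z → write y, move R, go to s3
s3 | x__y[z]z_   read z → write y, move L, go to s0
s0 | x__[y]yz_   read y → write _, move R, go to s3
s3 | x___[y]z_   read y → write _, move R, go to s1
s1 | x____[z]_   read z → write y, move R, go to s3
s3 | x____y[_]   read _ → write x, move L, go to s2
s2 | x____[y]x
No transition is defined for (s2, y); M halts in state s2.

s2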